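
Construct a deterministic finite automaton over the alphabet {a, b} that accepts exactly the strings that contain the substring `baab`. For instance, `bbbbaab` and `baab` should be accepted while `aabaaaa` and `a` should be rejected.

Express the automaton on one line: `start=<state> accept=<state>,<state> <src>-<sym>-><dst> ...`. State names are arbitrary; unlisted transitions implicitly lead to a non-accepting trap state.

Track how much of `baab` has been matched so far: state q0 is no progress, q4 is the absorbing accept state reached once `baab` has occurred. Intermediate states record partial matches; on a mismatch, fall back to the longest reusable overlap.
A 5-state machine:
        a   b  
>  q0   q0  q1 
   q1   q2  q1 
   q2   q3  q1 
   q3   q0  q4 
 * q4   q4  q4 
(> = start, * = accepting)

start=q0 accept=q4 q0-a->q0 q0-b->q1 q1-a->q2 q1-b->q1 q2-a->q3 q2-b->q1 q3-a->q0 q3-b->q4 q4-a->q4 q4-b->q4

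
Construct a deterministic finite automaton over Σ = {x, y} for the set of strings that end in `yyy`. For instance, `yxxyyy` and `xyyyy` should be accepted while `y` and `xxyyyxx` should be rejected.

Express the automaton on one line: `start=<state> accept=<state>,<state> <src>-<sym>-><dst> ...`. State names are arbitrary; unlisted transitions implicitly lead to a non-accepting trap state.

start=q0 accept=q3 q0-x->q0 q0-y->q1 q1-x->q0 q1-y->q2 q2-x->q0 q2-y->q3 q3-x->q0 q3-y->q3

Remember how much of `yyy` the current input suffix matches. State q0 means no match yet; q1 means the last symbol is `y`; q2 means the last 2 symbols are `yy`; q3 means the last 3 symbols are `yyy`. Only q3 accepts. On a mismatch, fall back to the longest proper suffix that is still a prefix of `yyy`.
        x   y  
>  q0   q0  q1 
   q1   q0  q2 
   q2   q0  q3 
 * q3   q0  q3 
(> = start, * = accepting)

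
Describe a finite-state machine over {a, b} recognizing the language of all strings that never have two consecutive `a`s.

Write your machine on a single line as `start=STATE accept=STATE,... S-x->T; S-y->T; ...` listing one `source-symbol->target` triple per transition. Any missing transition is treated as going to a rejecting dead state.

Track partial matches of the forbidden pattern `aa`. State q2 is a dead state reached once `aa` has occurred; every other state accepts. q0 means no part of `aa` is currently matched.
3 states suffice.
        a   b  
>* q0   q1  q0 
 * q1   q2  q0 
   q2   q2  q2 
(> = start, * = accepting)

start=q0; accept=q0,q1; q0-a->q1; q0-b->q0; q1-a->q2; q1-b->q0; q2-a->q2; q2-b->q2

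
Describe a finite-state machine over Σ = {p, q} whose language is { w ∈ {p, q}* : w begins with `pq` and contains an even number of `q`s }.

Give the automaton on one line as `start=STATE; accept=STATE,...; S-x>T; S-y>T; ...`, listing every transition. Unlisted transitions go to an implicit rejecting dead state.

Handle the two conditions separately and then intersect. One (4 states) tracks whether the input so far still matches the prefix `pq`; the other (2 states) tracks the count of `q`s modulo 2. Each combined state is a pair, one component from each; accept when both components accept. Minimizing collapses redundant product states.
        p   q  
>  s0   s1  s2 
   s1   s2  s3 
   s2   s2  s2 
   s3   s3  s4 
 * s4   s4  s3 
(> = start, * = accepting)

start=s0; accept=s4; s0-p>s1; s0-q>s2; s1-p>s2; s1-q>s3; s2-p>s2; s2-q>s2; s3-p>s3; s3-q>s4; s4-p>s4; s4-q>s3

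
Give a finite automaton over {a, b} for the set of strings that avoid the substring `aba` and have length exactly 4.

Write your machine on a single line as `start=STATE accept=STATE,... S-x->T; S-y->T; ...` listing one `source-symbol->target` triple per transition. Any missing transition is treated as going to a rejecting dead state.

start=q0; accept=q9; q0-a->q1; q0-b->q2; q1-a->q3; q1-b->q4; q2-a->q3; q2-b->q5; q3-a->q6; q3-b->q7; q4-a->q8; q4-b->q6; q5-a->q6; q5-b->q6; q6-a->q9; q6-b->q9; q7-a->q8; q7-b->q9; q8-a->q8; q8-b->q8; q9-a->q8; q9-b->q8

Run two small machines in parallel and take their product. The first has 4 states tracking partial matches of the forbidden pattern `aba`; the second has 6 states tracking the input length, saturating at 5. A product state is a pair (one from each), accepting exactly when both do. After merging equivalent states the machine shrinks.
With 10 states:
        a   b  
>  q0   q1  q2 
   q1   q3  q4 
   q2   q3  q5 
   q3   q6  q7 
   q4   q8  q6 
   q5   q6  q6 
   q6   q9  q9 
   q7   q8  q9 
   q8   q8  q8 
 * q9   q8  q8 
(> = start, * = accepting)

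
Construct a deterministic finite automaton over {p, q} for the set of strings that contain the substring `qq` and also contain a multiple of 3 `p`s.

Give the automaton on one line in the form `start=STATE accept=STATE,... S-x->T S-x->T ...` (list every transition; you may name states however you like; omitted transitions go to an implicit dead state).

Run two small machines in parallel and take their product. One (3 states) tracks whether and how much of `qq` has been seen; the other (3 states) tracks the count of `p`s modulo 3. Each combined state is a pair, one component from each; accept when both components accept.
With 9 states:
       p  q 
>  A   B  C 
   B   D  E 
   C   B  F 
   D   A  G 
   E   D  H 
 * F   H  F 
   G   A  I 
   H   I  H 
   I   F  I 
(> = start, * = accepting)

start=A accept=F A-p->B A-q->C B-p->D B-q->E C-p->B C-q->F D-p->A D-q->G E-p->D E-q->H F-p->H F-q->F G-p->A G-q->I H-p->I H-q->H I-p->F I-q->I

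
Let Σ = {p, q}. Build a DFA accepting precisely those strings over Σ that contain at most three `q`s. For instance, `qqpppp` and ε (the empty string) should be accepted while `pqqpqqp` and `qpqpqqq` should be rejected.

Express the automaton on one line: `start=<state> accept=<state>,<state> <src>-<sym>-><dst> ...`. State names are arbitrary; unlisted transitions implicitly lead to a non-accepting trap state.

Count `q`s, saturating at 4: states S0 through S3 mean 0 through 3 `q`s seen; S4 means more than 3. Each `q` increments (capped at S4); other symbols loop. Accept from {S0, S1, S2, S3}.
5 states suffice.
        p   q  
>* S0   S0  S1 
 * S1   S1  S2 
 * S2   S2  S3 
 * S3   S3  S4 
   S4   S4  S4 
(> = start, * = accepting)

start=S0 accept=S0,S1,S2,S3 S0-p->S0 S0-q->S1 S1-p->S1 S1-q->S2 S2-p->S2 S2-q->S3 S3-p->S3 S3-q->S4 S4-p->S4 S4-q->S4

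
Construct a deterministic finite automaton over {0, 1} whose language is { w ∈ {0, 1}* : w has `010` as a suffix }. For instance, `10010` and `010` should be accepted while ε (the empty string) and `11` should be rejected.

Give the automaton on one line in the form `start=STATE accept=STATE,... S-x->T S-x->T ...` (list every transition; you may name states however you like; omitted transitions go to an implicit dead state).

start=A accept=D A-0->B A-1->A B-0->B B-1->C C-0->D C-1->A D-0->B D-1->C

Let each state record the length of the longest suffix of the input read so far that is also a prefix of `010`. B means the last symbol is `0`; C means the last 2 symbols are `01`; D means the last 3 symbols are `010`. Accept only at D, where the string currently ends in `010`.
4 states suffice.
       0  1 
>  A   B  A 
   B   B  C 
   C   D  A 
 * D   B  C 
(> = start, * = accepting)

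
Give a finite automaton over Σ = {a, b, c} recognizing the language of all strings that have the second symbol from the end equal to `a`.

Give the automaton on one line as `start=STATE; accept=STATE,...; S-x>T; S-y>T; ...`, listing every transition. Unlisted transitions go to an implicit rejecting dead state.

start=q0; accept=q4,q5,q6; q0-a>q1; q0-b>q2; q0-c>q3; q1-a>q4; q1-b>q5; q1-c>q6; q2-a>q7; q2-b>q8; q2-c>q9; q3-a>q10; q3-b>q11; q3-c>q12; q4-a>q4; q4-b>q5; q4-c>q6; q5-a>q7; q5-b>q8; q5-c>q9; q6-a>q10; q6-b>q11; q6-c>q12; q7-a>q4; q7-b>q5; q7-c>q6; q8-a>q7; q8-b>q8; q8-c>q9; q9-a>q10; q9-b>q11; q9-c>q12; q10-a>q4; q10-b>q5; q10-c>q6; q11-a>q7; q11-b>q8; q11-c>q9; q12-a>q10; q12-b>q11; q12-c>q12

A DFA must remember the last 2 symbols (since which symbol is second-to-last isn't known until the input ends). Use one state per possible window of the last ≤2 symbols; accept from those whose window starts with `a`.
13 states suffice.
          a    b    c  
>  q0     q1   q2   q3 
   q1     q4   q5   q6 
   q2     q7   q8   q9 
   q3    q10  q11  q12 
 * q4     q4   q5   q6 
 * q5     q7   q8   q9 
 * q6    q10  q11  q12 
   q7     q4   q5   q6 
   q8     q7   q8   q9 
   q9    q10  q11  q12 
   q10    q4   q5   q6 
   q11    q7   q8   q9 
   q12   q10  q11  q12 
(> = start, * = accepting)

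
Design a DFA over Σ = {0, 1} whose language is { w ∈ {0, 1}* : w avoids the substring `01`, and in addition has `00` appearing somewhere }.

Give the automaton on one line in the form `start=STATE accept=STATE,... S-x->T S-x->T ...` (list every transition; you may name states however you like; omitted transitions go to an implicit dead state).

Handle the two conditions separately and then intersect. One (3 states) tracks partial matches of the forbidden pattern `01`; the other (3 states) tracks whether and how much of `00` has been seen. Each combined state is a pair, one component from each; accept when both components accept. Equivalent product states are then merged.
4 states suffice.
        0   1  
>  S0   S1  S0 
   S1   S2  S3 
 * S2   S2  S3 
   S3   S3  S3 
(> = start, * = accepting)

start=S0 accept=S2 S0-0->S1 S0-1->S0 S1-0->S2 S1-1->S3 S2-0->S2 S2-1->S3 S3-0->S3 S3-1->S3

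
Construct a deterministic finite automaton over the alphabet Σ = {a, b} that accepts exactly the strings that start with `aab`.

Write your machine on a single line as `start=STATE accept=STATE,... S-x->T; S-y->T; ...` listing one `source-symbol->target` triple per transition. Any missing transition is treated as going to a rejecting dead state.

Walk along `aab` while the input agrees: from q0 take `a` to q1, and so on. Any deviation drops to the rejecting sink q4. Once q3 is reached the prefix is confirmed and every continuation is accepted.
With 5 states:
        a   b  
>  q0   q1  q4 
   q1   q2  q4 
   q2   q4  q3 
 * q3   q3  q3 
   q4   q4  q4 
(> = start, * = accepting)

start=q0; accept=q3; q0-a->q1; q0-b->q4; q1-a->q2; q1-b->q4; q2-a->q4; q2-b->q3; q3-a->q3; q3-b->q3; q4-a->q4; q4-b->q4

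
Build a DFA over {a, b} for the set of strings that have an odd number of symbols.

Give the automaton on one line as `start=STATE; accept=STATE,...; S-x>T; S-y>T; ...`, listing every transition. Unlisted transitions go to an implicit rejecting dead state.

Count input length modulo 2: every symbol advances one step around the cycle s0 → s1 → s0. Accept at s1.
        a   b  
>  s0   s1  s1 
 * s1   s0  s0 
(> = start, * = accepting)

start=s0; accept=s1; s0-a>s1; s0-b>s1; s1-a>s0; s1-b>s0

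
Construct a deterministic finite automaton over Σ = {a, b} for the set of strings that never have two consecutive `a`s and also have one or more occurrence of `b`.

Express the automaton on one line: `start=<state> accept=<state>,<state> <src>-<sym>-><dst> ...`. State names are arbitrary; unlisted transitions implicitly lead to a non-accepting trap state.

start=s0 accept=s2,s4 s0-a->s1 s0-b->s2 s1-a->s3 s1-b->s2 s2-a->s4 s2-b->s2 s3-a->s3 s3-b->s3 s4-a->s3 s4-b->s2

Build one automaton per condition and run them in lockstep. One (3 states) tracks partial matches of the forbidden pattern `aa`; the other (3 states) tracks the count of `b`s, saturating at 2. Each combined state is a pair, one component from each; accept when both components accept. Minimizing collapses redundant product states.
        a   b  
>  s0   s1  s2 
   s1   s3  s2 
 * s2   s4  s2 
   s3   s3  s3 
 * s4   s3  s2 
(> = start, * = accepting)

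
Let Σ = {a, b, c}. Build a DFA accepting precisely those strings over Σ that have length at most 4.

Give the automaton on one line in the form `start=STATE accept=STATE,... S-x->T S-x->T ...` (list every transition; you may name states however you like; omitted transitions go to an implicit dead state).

Count input length up to 5: every symbol moves from q0 toward q5, which means 'more than 4' and absorbs. Accept from {q0, q1, q2, q3, q4}.
With 6 states:
        a   b   c  
>* q0   q1  q1  q1 
 * q1   q2  q2  q2 
 * q2   q3  q3  q3 
 * q3   q4  q4  q4 
 * q4   q5  q5  q5 
   q5   q5  q5  q5 
(> = start, * = accepting)

start=q0 accept=q0,q1,q2,q3,q4 q0-a->q1 q0-b->q1 q0-c->q1 q1-a->q2 q1-b->q2 q1-c->q2 q2-a->q3 q2-b->q3 q2-c->q3 q3-a->q4 q3-b->q4 q3-c->q4 q4-a->q5 q4-b->q5 q4-c->q5 q5-a->q5 q5-b->q5 q5-c->q5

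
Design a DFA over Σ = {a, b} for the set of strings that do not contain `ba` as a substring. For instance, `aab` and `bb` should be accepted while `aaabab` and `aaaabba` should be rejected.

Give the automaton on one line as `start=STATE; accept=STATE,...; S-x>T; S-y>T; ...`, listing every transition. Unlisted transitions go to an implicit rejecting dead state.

Track partial matches of the forbidden pattern `ba`. State q2 is a dead state reached once `ba` has occurred; every other state accepts. q0 means no part of `ba` is currently matched.
3 states suffice.
        a   b  
>* q0   q0  q1 
 * q1   q2  q1 
   q2   q2  q2 
(> = start, * = accepting)

start=q0; accept=q0,q1; q0-a>q0; q0-b>q1; q1-a>q2; q1-b>q1; q2-a>q2; q2-b>q2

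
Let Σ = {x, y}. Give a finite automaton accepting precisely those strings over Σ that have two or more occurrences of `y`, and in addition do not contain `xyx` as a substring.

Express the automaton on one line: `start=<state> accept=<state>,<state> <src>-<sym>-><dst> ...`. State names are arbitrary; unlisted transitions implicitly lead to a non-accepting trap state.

start=q0 accept=q5,q7,q8,q9,q11,q12 q0-x->q1 q0-y->q2 q1-x->q1 q1-y->q3 q2-x->q4 q2-y->q5 q3-x->q6 q3-y->q5 q4-x->q4 q4-y->q7 q5-x->q8 q5-y->q9 q6-x->q6 q6-y->q10 q7-x->q10 q7-y->q9 q8-x->q8 q8-y->q11 q9-x->q12 q9-y->q9 q10-x->q10 q10-y->q13 q11-x->q13 q11-y->q9 q12-x->q12 q12-y->q11 q13-x->q13 q13-y->q13

Run two small machines in parallel and take their product. The first has 4 states tracking the count of `y`s, saturating at 3; the second has 4 states tracking partial matches of the forbidden pattern `xyx`. A product state is a pair (one from each), accepting exactly when both do.
A 14-state machine:
          x    y  
>  q0     q1   q2 
   q1     q1   q3 
   q2     q4   q5 
   q3     q6   q5 
   q4     q4   q7 
 * q5     q8   q9 
   q6     q6  q10 
 * q7    q10   q9 
 * q8     q8  q11 
 * q9    q12   q9 
   q10   q10  q13 
 * q11   q13   q9 
 * q12   q12  q11 
   q13   q13  q13 
(> = start, * = accepting)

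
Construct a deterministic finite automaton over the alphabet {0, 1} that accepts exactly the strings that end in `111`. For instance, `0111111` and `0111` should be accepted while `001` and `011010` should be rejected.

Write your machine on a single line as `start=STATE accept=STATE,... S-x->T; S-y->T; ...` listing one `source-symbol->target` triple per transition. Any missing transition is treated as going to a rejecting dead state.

Remember how much of `111` the current input suffix matches. State S0 means no match yet; S1 means the last symbol is `1`; S2 means the last 2 symbols are `11`; S3 means the last 3 symbols are `111`. Only S3 accepts. On a mismatch, fall back to the longest proper suffix that is still a prefix of `111`.
4 states suffice.
        0   1  
>  S0   S0  S1 
   S1   S0  S2 
   S2   S0  S3 
 * S3   S0  S3 
(> = start, * = accepting)

start=S0; accept=S3; S0-0->S0; S0-1->S1; S1-0->S0; S1-1->S2; S2-0->S0; S2-1->S3; S3-0->S0; S3-1->S3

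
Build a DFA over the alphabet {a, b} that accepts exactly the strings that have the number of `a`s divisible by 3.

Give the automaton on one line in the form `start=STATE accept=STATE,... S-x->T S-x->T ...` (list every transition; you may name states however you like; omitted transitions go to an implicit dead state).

start=S0 accept=S0 S0-a->S1 S0-b->S0 S1-a->S2 S1-b->S1 S2-a->S0 S2-b->S2

The only thing that matters is how many `a`s have appeared, reduced mod 3. Use one state per residue: S0 for 0, …, S2 for 2. Reading `a` moves to the next residue; anything else stays put. S0 is accepting.
3 states suffice.
        a   b  
>* S0   S1  S0 
   S1   S2  S1 
   S2   S0  S2 
(> = start, * = accepting)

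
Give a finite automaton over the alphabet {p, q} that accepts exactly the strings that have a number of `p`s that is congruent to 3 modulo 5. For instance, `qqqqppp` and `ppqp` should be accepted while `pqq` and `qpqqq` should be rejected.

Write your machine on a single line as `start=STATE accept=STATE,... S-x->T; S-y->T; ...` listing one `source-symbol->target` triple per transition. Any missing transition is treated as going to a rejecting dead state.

start=A; accept=D; A-p->B; A-q->A; B-p->C; B-q->B; C-p->D; C-q->C; D-p->E; D-q->D; E-p->A; E-q->E

Keep the running count of `p`s modulo 5: each `p` advances along the cycle A → B → C → D → E → A while other symbols loop. Accept at D.
       p  q 
>  A   B  A 
   B   C  B 
   C   D  C 
 * D   E  D 
   E   A  E 
(> = start, * = accepting)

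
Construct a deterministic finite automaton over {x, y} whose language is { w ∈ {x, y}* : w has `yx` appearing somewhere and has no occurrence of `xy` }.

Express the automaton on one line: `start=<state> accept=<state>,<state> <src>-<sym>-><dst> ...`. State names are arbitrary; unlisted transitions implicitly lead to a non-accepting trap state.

start=q0 accept=q3 q0-x->q1 q0-y->q2 q1-x->q1 q1-y->q1 q2-x->q3 q2-y->q2 q3-x->q3 q3-y->q1

Handle the two conditions separately and then intersect. The first has 3 states tracking whether and how much of `yx` has been seen; the second has 3 states tracking partial matches of the forbidden pattern `xy`. A product state is a pair (one from each), accepting exactly when both do. After merging equivalent states the machine shrinks.
A 4-state machine:
        x   y  
>  q0   q1  q2 
   q1   q1  q1 
   q2   q3  q2 
 * q3   q3  q1 
(> = start, * = accepting)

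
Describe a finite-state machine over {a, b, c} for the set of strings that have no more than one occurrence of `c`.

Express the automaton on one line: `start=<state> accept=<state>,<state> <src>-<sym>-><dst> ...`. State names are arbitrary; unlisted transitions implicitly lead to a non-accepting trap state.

start=S0 accept=S0,S1 S0-a->S0 S0-b->S0 S0-c->S1 S1-a->S1 S1-b->S1 S1-c->S2 S2-a->S2 S2-b->S2 S2-c->S2

Count `c`s, saturating at 2: state S0 means no `c` yet, S1 means one `c` seen, S2 means more than one. Each `c` increments (capped at S2); other symbols loop. Accept from {S0, S1}.
With 3 states:
        a   b   c  
>* S0   S0  S0  S1 
 * S1   S1  S1  S2 
   S2   S2  S2  S2 
(> = start, * = accepting)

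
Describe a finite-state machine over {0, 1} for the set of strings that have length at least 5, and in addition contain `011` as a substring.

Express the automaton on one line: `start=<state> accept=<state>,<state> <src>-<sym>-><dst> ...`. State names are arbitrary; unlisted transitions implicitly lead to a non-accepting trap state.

Run two small machines in parallel and take their product. The first has 7 states tracking the input length, saturating at 6; the second has 4 states tracking whether and how much of `011` has been seen. A product state is a pair (one from each), accepting exactly when both do.
          0    1  
>  S0     S1   S2 
   S1     S3   S4 
   S2     S3   S5 
   S3     S6   S7 
   S4     S6   S8 
   S5     S6   S9 
   S6    S10  S11 
   S7    S10  S12 
   S8    S12  S12 
   S9    S10  S13 
   S10   S14  S15 
   S11   S14  S16 
   S12   S16  S16 
   S13   S14  S17 
   S14   S18  S19 
   S15   S18  S20 
 * S16   S20  S20 
   S17   S18  S21 
   S18   S18  S19 
   S19   S18  S20 
 * S20   S20  S20 
   S21   S18  S21 
(> = start, * = accepting)

start=S0 accept=S16,S20 S0-0->S1 S0-1->S2 S1-0->S3 S1-1->S4 S2-0->S3 S2-1->S5 S3-0->S6 S3-1->S7 S4-0->S6 S4-1->S8 S5-0->S6 S5-1->S9 S6-0->S10 S6-1->S11 S7-0->S10 S7-1->S12 S8-0->S12 S8-1->S12 S9-0->S10 S9-1->S13 S10-0->S14 S10-1->S15 S11-0->S14 S11-1->S16 S12-0->S16 S12-1->S16 S13-0->S14 S13-1->S17 S14-0->S18 S14-1->S19 S15-0->S18 S15-1->S20 S16-0->S20 S16-1->S20 S17-0->S18 S17-1->S21 S18-0->S18 S18-1->S19 S19-0->S18 S19-1->S20 S20-0->S20 S20-1->S20 S21-0->S18 S21-1->S21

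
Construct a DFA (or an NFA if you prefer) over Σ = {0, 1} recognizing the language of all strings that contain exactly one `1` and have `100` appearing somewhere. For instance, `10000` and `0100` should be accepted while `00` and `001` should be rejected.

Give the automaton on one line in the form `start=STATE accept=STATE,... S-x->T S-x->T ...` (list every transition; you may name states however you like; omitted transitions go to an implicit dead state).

Handle the two conditions separately and then intersect. One (3 states) tracks the count of `1`s, saturating at 2; the other (4 states) tracks whether and how much of `100` has been seen. Each combined state is a pair, one component from each; accept when both components accept.
        0   1  
>  S0   S0  S1 
   S1   S2  S3 
   S2   S4  S3 
   S3   S5  S3 
 * S4   S4  S6 
   S5   S6  S3 
   S6   S6  S6 
(> = start, * = accepting)

start=S0 accept=S4 S0-0->S0 S0-1->S1 S1-0->S2 S1-1->S3 S2-0->S4 S2-1->S3 S3-0->S5 S3-1->S3 S4-0->S4 S4-1->S6 S5-0->S6 S5-1->S3 S6-0->S6 S6-1->S6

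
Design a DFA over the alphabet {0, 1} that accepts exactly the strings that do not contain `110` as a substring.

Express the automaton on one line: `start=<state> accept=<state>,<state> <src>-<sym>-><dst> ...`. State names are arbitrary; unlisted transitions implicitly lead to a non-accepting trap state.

start=q0 accept=q0,q1,q2 q0-0->q0 q0-1->q1 q1-0->q0 q1-1->q2 q2-0->q3 q2-1->q2 q3-0->q3 q3-1->q3

Track partial matches of the forbidden pattern `110`. State q3 is a dead state reached once `110` has occurred; every other state accepts. q0 means no part of `110` is currently matched.
A 4-state machine:
        0   1  
>* q0   q0  q1 
 * q1   q0  q2 
 * q2   q3  q2 
   q3   q3  q3 
(> = start, * = accepting)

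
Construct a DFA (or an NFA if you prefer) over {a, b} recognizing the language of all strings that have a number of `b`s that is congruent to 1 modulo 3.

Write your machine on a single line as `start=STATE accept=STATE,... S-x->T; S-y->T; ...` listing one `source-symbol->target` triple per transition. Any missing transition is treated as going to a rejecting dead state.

start=S0; accept=S1; S0-a->S0; S0-b->S1; S1-a->S1; S1-b->S2; S2-a->S2; S2-b->S0

Keep the running count of `b`s modulo 3: each `b` advances along the cycle S0 → S1 → S2 → S0 while other symbols loop. Accept at S1.
A 3-state machine:
        a   b  
>  S0   S0  S1 
 * S1   S1  S2 
   S2   S2  S0 
(> = start, * = accepting)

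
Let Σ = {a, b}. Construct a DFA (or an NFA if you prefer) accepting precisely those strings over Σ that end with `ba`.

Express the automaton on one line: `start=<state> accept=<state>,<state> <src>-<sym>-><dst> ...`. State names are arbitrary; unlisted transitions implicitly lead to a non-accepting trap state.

start=s0 accept=s2 s0-a->s0 s0-b->s1 s1-a->s2 s1-b->s1 s2-a->s0 s2-b->s1

Remember how much of `ba` the current input suffix matches. State s0 means no match yet; s1 means the last symbol is `b`; s2 means the last 2 symbols are `ba`. Only s2 accepts. On a mismatch, fall back to the longest proper suffix that is still a prefix of `ba`.
A 3-state machine:
        a   b  
>  s0   s0  s1 
   s1   s2  s1 
 * s2   s0  s1 
(> = start, * = accepting)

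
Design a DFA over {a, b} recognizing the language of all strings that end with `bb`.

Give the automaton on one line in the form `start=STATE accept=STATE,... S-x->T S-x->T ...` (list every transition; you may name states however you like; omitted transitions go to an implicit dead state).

start=S0 accept=S2 S0-a->S0 S0-b->S1 S1-a->S0 S1-b->S2 S2-a->S0 S2-b->S2

Remember how much of `bb` the current input suffix matches. State S0 means no match yet; S1 means the last symbol is `b`; S2 means the last 2 symbols are `bb`. Only S2 accepts. On a mismatch, fall back to the longest proper suffix that is still a prefix of `bb`.
3 states suffice.
        a   b  
>  S0   S0  S1 
   S1   S0  S2 
 * S2   S0  S2 
(> = start, * = accepting)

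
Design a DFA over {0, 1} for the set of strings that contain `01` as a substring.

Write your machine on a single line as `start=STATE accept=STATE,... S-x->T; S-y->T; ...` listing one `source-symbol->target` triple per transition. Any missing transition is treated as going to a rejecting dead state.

start=s0; accept=s2; s0-0->s1; s0-1->s0; s1-0->s1; s1-1->s2; s2-0->s2; s2-1->s2

Track how much of `01` has been matched so far: state s0 is no progress, s2 is the absorbing accept state reached once `01` has occurred. Intermediate states record partial matches; on a mismatch, fall back to the longest reusable overlap.
A 3-state machine:
        0   1  
>  s0   s1  s0 
   s1   s1  s2 
 * s2   s2  s2 
(> = start, * = accepting)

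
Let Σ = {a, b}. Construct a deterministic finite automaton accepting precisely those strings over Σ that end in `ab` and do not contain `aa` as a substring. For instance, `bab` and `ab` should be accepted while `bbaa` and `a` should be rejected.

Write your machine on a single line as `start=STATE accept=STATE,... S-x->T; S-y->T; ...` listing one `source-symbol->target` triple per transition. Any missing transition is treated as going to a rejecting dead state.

Handle the two conditions separately and then intersect. The first has 3 states tracking how much of the suffix `ab` has currently been matched; the second has 3 states tracking partial matches of the forbidden pattern `aa`. A product state is a pair (one from each), accepting exactly when both do.
        a   b  
>  q0   q1  q0 
   q1   q2  q3 
   q2   q2  q4 
 * q3   q1  q0 
   q4   q2  q5 
   q5   q2  q5 
(> = start, * = accepting)

start=q0; accept=q3; q0-a->q1; q0-b->q0; q1-a->q2; q1-b->q3; q2-a->q2; q2-b->q4; q3-a->q1; q3-b->q0; q4-a->q2; q4-b->q5; q5-a->q2; q5-b->q5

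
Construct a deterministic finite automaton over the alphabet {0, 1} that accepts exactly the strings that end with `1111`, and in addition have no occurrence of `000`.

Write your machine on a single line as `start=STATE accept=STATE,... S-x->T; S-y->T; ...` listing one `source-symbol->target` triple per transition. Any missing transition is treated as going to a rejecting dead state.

start=S0; accept=S7; S0-0->S1; S0-1->S2; S1-0->S3; S1-1->S2; S2-0->S1; S2-1->S4; S3-0->S5; S3-1->S2; S4-0->S1; S4-1->S6; S5-0->S5; S5-1->S5; S6-0->S1; S6-1->S7; S7-0->S1; S7-1->S7

Build one automaton per condition and run them in lockstep. One (5 states) tracks how much of the suffix `1111` has currently been matched; the other (4 states) tracks partial matches of the forbidden pattern `000`. Each combined state is a pair, one component from each; accept when both components accept. After merging equivalent states the machine shrinks.
        0   1  
>  S0   S1  S2 
   S1   S3  S2 
   S2   S1  S4 
   S3   S5  S2 
   S4   S1  S6 
   S5   S5  S5 
   S6   S1  S7 
 * S7   S1  S7 
(> = start, * = accepting)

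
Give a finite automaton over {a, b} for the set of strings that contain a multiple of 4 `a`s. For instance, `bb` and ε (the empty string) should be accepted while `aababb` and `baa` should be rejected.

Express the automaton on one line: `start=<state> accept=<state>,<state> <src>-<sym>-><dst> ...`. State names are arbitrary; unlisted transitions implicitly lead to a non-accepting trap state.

start=q0 accept=q0 q0-a->q1 q0-b->q0 q1-a->q2 q1-b->q1 q2-a->q3 q2-b->q2 q3-a->q0 q3-b->q3

Keep the running count of `a`s modulo 4: each `a` advances along the cycle q0 → q1 → q2 → q3 → q0 while other symbols loop. Accept at q0.
4 states suffice.
        a   b  
>* q0   q1  q0 
   q1   q2  q1 
   q2   q3  q2 
   q3   q0  q3 
(> = start, * = accepting)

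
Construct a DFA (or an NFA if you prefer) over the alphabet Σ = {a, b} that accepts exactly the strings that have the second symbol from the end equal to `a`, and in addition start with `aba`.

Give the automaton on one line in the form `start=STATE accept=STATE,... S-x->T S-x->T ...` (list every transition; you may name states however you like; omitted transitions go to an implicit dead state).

Build one automaton per condition and run them in lockstep. One (7 states) tracks the last 2 symbols read; the other (5 states) tracks whether the input so far still matches the prefix `aba`. Each combined state is a pair, one component from each; accept when both components accept.
A 12-state machine:
          a    b  
>  S0     S1   S2 
   S1     S3   S4 
   S2     S5   S6 
   S3     S3   S7 
   S4     S8   S6 
   S5     S3   S7 
   S6     S5   S6 
   S7     S5   S6 
   S8     S9  S10 
 * S9     S9  S10 
 * S10    S8  S11 
   S11    S8  S11 
(> = start, * = accepting)

start=S0 accept=S9,S10 S0-a->S1 S0-b->S2 S1-a->S3 S1-b->S4 S2-a->S5 S2-b->S6 S3-a->S3 S3-b->S7 S4-a->S8 S4-b->S6 S5-a->S3 S5-b->S7 S6-a->S5 S6-b->S6 S7-a->S5 S7-b->S6 S8-a->S9 S8-b->S10 S9-a->S9 S9-b->S10 S10-a->S8 S10-b->S11 S11-a->S8 S11-b->S11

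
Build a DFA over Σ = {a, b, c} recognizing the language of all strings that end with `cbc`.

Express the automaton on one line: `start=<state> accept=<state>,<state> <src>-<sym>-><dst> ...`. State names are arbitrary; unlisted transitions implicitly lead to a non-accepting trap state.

Let each state record the length of the longest suffix of the input read so far that is also a prefix of `cbc`. q1 means the last symbol is `c`; q2 means the last 2 symbols are `cb`; q3 means the last 3 symbols are `cbc`. Accept only at q3, where the string currently ends in `cbc`.
        a   b   c  
>  q0   q0  q0  q1 
   q1   q0  q2  q1 
   q2   q0  q0  q3 
 * q3   q0  q2  q1 
(> = start, * = accepting)

start=q0 accept=q3 q0-a->q0 q0-b->q0 q0-c->q1 q1-a->q0 q1-b->q2 q1-c->q1 q2-a->q0 q2-b->q0 q2-c->q3 q3-a->q0 q3-b->q2 q3-c->q1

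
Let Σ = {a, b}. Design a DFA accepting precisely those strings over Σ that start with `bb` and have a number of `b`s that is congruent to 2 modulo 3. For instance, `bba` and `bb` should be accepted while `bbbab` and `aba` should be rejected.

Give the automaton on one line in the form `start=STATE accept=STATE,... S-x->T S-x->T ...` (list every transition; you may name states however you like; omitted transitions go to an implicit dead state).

start=s0 accept=s4 s0-a->s1 s0-b->s2 s1-a->s1 s1-b->s3 s2-a->s3 s2-b->s4 s3-a->s3 s3-b->s5 s4-a->s4 s4-b->s6 s5-a->s5 s5-b->s1 s6-a->s6 s6-b->s7 s7-a->s7 s7-b->s4

Handle the two conditions separately and then intersect. One (4 states) tracks whether the input so far still matches the prefix `bb`; the other (3 states) tracks the count of `b`s modulo 3. Each combined state is a pair, one component from each; accept when both components accept.
8 states suffice.
        a   b  
>  s0   s1  s2 
   s1   s1  s3 
   s2   s3  s4 
   s3   s3  s5 
 * s4   s4  s6 
   s5   s5  s1 
   s6   s6  s7 
   s7   s7  s4 
(> = start, * = accepting)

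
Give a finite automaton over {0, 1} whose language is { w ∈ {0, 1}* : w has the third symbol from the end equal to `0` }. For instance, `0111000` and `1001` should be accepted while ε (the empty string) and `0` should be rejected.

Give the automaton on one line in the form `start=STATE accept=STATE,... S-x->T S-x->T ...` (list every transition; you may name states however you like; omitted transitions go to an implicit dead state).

A DFA must remember the last 3 symbols (since which symbol is third-to-last isn't known until the input ends). Use one state per possible window of the last ≤3 symbols; accept from those whose window starts with `0`.
       0  1 
>  A   B  C 
   B   D  E 
   C   F  G 
   D   H  I 
   E   J  K 
   F   L  M 
   G   N  O 
 * H   H  I 
 * I   J  K 
 * J   L  M 
 * K   N  O 
   L   H  I 
   M   J  K 
   N   L  M 
   O   N  O 
(> = start, * = accepting)

start=A accept=H,I,J,K A-0->B A-1->C B-0->D B-1->E C-0->F C-1->G D-0->H D-1->I E-0->J E-1->K F-0->L F-1->M G-0->N G-1->O H-0->H H-1->I I-0->J I-1->K J-0->L J-1->M K-0->N K-1->O L-0->H L-1->I M-0->J M-1->K N-0->L N-1->M O-0->N O-1->O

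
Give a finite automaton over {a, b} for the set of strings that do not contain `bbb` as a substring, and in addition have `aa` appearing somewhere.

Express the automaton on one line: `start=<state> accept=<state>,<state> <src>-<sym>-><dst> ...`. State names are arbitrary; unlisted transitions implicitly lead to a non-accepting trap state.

Run two small machines in parallel and take their product. One (4 states) tracks partial matches of the forbidden pattern `bbb`; the other (3 states) tracks whether and how much of `aa` has been seen. Each combined state is a pair, one component from each; accept when both components accept. After merging equivalent states the machine shrinks.
8 states suffice.
        a   b  
>  q0   q1  q2 
   q1   q3  q2 
   q2   q1  q4 
 * q3   q3  q5 
   q4   q1  q6 
 * q5   q3  q7 
   q6   q6  q6 
 * q7   q3  q6 
(> = start, * = accepting)

start=q0 accept=q3,q5,q7 q0-a->q1 q0-b->q2 q1-a->q3 q1-b->q2 q2-a->q1 q2-b->q4 q3-a->q3 q3-b->q5 q4-a->q1 q4-b->q6 q5-a->q3 q5-b->q7 q6-a->q6 q6-b->q6 q7-a->q3 q7-b->q6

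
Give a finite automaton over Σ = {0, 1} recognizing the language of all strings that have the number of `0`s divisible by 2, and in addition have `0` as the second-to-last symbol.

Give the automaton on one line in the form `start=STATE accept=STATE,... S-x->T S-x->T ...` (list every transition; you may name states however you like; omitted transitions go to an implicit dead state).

start=q0 accept=q2,q4 q0-0->q1 q0-1->q0 q1-0->q2 q1-1->q3 q2-0->q1 q2-1->q4 q3-0->q5 q3-1->q3 q4-0->q1 q4-1->q0 q5-0->q1 q5-1->q4

Handle the two conditions separately and then intersect. The first has 2 states tracking the count of `0`s modulo 2; the second has 7 states tracking the last 2 symbols read. A product state is a pair (one from each), accepting exactly when both do. Equivalent product states are then merged.
A 6-state machine:
        0   1  
>  q0   q1  q0 
   q1   q2  q3 
 * q2   q1  q4 
   q3   q5  q3 
 * q4   q1  q0 
   q5   q1  q4 
(> = start, * = accepting)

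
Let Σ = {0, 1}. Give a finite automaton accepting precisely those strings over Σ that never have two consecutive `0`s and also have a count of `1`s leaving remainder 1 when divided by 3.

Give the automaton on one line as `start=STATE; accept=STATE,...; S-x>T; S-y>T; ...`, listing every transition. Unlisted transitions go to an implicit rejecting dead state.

start=A; accept=C,E; A-0>B; A-1>C; B-0>D; B-1>C; C-0>E; C-1>F; D-0>D; D-1>G; E-0>G; E-1>F; F-0>H; F-1>A; G-0>G; G-1>I; H-0>I; H-1>A; I-0>I; I-1>D

Run two small machines in parallel and take their product. The first has 3 states tracking partial matches of the forbidden pattern `00`; the second has 3 states tracking the count of `1`s modulo 3. A product state is a pair (one from each), accepting exactly when both do.
With 9 states:
       0  1 
>  A   B  C 
   B   D  C 
 * C   E  F 
   D   D  G 
 * E   G  F 
   F   H  A 
   G   G  I 
   H   I  A 
   I   I  D 
(> = start, * = accepting)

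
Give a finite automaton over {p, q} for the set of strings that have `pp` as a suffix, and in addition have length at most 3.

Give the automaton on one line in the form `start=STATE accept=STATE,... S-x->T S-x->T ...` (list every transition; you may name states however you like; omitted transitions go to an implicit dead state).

start=S0 accept=S3,S6 S0-p->S1 S0-q->S2 S1-p->S3 S1-q->S4 S2-p->S5 S2-q->S4 S3-p->S6 S3-q->S4 S4-p->S4 S4-q->S4 S5-p->S6 S5-q->S4 S6-p->S4 S6-q->S4

Handle the two conditions separately and then intersect. One (3 states) tracks how much of the suffix `pp` has currently been matched; the other (5 states) tracks the input length, saturating at 4. Each combined state is a pair, one component from each; accept when both components accept. After merging equivalent states the machine shrinks.
With 7 states:
        p   q  
>  S0   S1  S2 
   S1   S3  S4 
   S2   S5  S4 
 * S3   S6  S4 
   S4   S4  S4 
   S5   S6  S4 
 * S6   S4  S4 
(> = start, * = accepting)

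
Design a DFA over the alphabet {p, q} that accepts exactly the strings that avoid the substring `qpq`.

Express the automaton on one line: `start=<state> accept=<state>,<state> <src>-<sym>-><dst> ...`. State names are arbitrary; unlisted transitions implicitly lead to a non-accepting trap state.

Track partial matches of the forbidden pattern `qpq`. State s3 is a dead state reached once `qpq` has occurred; every other state accepts. s0 means no part of `qpq` is currently matched.
4 states suffice.
        p   q  
>* s0   s0  s1 
 * s1   s2  s1 
 * s2   s0  s3 
   s3   s3  s3 
(> = start, * = accepting)

start=s0 accept=s0,s1,s2 s0-p->s0 s0-q->s1 s1-p->s2 s1-q->s1 s2-p->s0 s2-q->s3 s3-p->s3 s3-q->s3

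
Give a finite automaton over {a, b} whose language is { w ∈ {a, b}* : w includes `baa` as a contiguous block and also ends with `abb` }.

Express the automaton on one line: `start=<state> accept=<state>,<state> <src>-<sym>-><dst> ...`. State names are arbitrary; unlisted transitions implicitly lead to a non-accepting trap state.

start=S0 accept=S5 S0-a->S0 S0-b->S1 S1-a->S2 S1-b->S1 S2-a->S3 S2-b->S1 S3-a->S3 S3-b->S4 S4-a->S3 S4-b->S5 S5-a->S3 S5-b->S6 S6-a->S3 S6-b->S6

Handle the two conditions separately and then intersect. The first has 4 states tracking whether and how much of `baa` has been seen; the second has 4 states tracking how much of the suffix `abb` has currently been matched. A product state is a pair (one from each), accepting exactly when both do. After merging equivalent states the machine shrinks.
With 7 states:
        a   b  
>  S0   S0  S1 
   S1   S2  S1 
   S2   S3  S1 
   S3   S3  S4 
   S4   S3  S5 
 * S5   S3  S6 
   S6   S3  S6 
(> = start, * = accepting)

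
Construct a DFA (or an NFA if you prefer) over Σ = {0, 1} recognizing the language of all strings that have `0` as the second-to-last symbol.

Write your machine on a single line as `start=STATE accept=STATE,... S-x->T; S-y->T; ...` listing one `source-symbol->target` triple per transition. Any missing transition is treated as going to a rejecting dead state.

start=S0; accept=S3,S4; S0-0->S1; S0-1->S2; S1-0->S3; S1-1->S4; S2-0->S5; S2-1->S6; S3-0->S3; S3-1->S4; S4-0->S5; S4-1->S6; S5-0->S3; S5-1->S4; S6-0->S5; S6-1->S6

Because acceptance depends on a position counted from the end, the machine has to buffer the most recent 2 symbols. Make each state the string of the last up-to-2 symbols read; on input `x` shift the window left and append `x`. Accept when the buffered window has length 2 and begins with `0`.
A 7-state machine:
        0   1  
>  S0   S1  S2 
   S1   S3  S4 
   S2   S5  S6 
 * S3   S3  S4 
 * S4   S5  S6 
   S5   S3  S4 
   S6   S5  S6 
(> = start, * = accepting)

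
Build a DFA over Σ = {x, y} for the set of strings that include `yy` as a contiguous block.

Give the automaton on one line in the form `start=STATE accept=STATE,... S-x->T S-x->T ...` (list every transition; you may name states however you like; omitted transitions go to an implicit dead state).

Track how much of `yy` has been matched so far: state A is no progress, C is the absorbing accept state reached once `yy` has occurred. Intermediate states record partial matches; on a mismatch, fall back to the longest reusable overlap.
3 states suffice.
       x  y 
>  A   A  B 
   B   A  C 
 * C   C  C 
(> = start, * = accepting)

start=A accept=C A-x->A A-y->B B-x->A B-y->C C-x->C C-y->C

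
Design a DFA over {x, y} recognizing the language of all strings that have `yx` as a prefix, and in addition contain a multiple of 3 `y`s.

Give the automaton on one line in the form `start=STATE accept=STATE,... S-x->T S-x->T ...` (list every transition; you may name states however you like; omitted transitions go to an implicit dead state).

Build one automaton per condition and run them in lockstep. One (4 states) tracks whether the input so far still matches the prefix `yx`; the other (3 states) tracks the count of `y`s modulo 3. Each combined state is a pair, one component from each; accept when both components accept.
        x   y  
>  s0   s1  s2 
   s1   s1  s3 
   s2   s4  s5 
   s3   s3  s5 
   s4   s4  s6 
   s5   s5  s1 
   s6   s6  s7 
 * s7   s7  s4 
(> = start, * = accepting)

start=s0 accept=s7 s0-x->s1 s0-y->s2 s1-x->s1 s1-y->s3 s2-x->s4 s2-y->s5 s3-x->s3 s3-y->s5 s4-x->s4 s4-y->s6 s5-x->s5 s5-y->s1 s6-x->s6 s6-y->s7 s7-x->s7 s7-y->s4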